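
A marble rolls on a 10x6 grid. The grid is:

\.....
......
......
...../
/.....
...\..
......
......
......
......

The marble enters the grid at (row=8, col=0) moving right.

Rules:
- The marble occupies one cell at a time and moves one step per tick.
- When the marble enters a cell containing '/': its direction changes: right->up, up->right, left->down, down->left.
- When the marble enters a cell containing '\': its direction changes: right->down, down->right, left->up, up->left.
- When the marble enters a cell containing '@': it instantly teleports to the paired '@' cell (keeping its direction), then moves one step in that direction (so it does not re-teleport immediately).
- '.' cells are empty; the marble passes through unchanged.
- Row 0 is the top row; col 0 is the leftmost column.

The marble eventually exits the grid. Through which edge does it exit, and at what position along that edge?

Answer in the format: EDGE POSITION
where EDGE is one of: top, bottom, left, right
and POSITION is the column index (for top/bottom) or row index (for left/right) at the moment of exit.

Step 1: enter (8,0), '.' pass, move right to (8,1)
Step 2: enter (8,1), '.' pass, move right to (8,2)
Step 3: enter (8,2), '.' pass, move right to (8,3)
Step 4: enter (8,3), '.' pass, move right to (8,4)
Step 5: enter (8,4), '.' pass, move right to (8,5)
Step 6: enter (8,5), '.' pass, move right to (8,6)
Step 7: at (8,6) — EXIT via right edge, pos 8

Answer: right 8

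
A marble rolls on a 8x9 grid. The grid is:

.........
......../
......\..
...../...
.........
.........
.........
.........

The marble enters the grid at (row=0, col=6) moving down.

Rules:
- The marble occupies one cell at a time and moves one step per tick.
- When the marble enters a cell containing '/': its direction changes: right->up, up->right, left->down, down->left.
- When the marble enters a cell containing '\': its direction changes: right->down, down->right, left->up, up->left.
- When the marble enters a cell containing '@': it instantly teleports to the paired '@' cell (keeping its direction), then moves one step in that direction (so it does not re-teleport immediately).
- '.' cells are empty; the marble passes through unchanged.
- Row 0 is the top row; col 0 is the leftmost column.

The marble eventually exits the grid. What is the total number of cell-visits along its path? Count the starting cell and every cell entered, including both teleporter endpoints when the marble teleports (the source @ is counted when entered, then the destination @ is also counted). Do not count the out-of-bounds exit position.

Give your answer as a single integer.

Step 1: enter (0,6), '.' pass, move down to (1,6)
Step 2: enter (1,6), '.' pass, move down to (2,6)
Step 3: enter (2,6), '\' deflects down->right, move right to (2,7)
Step 4: enter (2,7), '.' pass, move right to (2,8)
Step 5: enter (2,8), '.' pass, move right to (2,9)
Step 6: at (2,9) — EXIT via right edge, pos 2
Path length (cell visits): 5

Answer: 5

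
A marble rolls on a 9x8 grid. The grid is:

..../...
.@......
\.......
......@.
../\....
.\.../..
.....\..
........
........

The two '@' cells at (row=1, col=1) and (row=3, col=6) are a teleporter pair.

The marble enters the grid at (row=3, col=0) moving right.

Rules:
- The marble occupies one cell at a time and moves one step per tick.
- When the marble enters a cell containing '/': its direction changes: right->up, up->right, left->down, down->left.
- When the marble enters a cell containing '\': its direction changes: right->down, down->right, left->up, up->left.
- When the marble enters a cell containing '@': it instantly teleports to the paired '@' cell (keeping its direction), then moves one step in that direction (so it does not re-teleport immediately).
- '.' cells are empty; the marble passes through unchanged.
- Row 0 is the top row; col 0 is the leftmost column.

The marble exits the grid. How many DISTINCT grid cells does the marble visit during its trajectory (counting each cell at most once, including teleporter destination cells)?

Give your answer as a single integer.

Step 1: enter (3,0), '.' pass, move right to (3,1)
Step 2: enter (3,1), '.' pass, move right to (3,2)
Step 3: enter (3,2), '.' pass, move right to (3,3)
Step 4: enter (3,3), '.' pass, move right to (3,4)
Step 5: enter (3,4), '.' pass, move right to (3,5)
Step 6: enter (3,5), '.' pass, move right to (3,6)
Step 7: enter (3,6), '@' teleport (3,6)->(1,1), also enter (1,1), move right to (1,2)
Step 8: enter (1,2), '.' pass, move right to (1,3)
Step 9: enter (1,3), '.' pass, move right to (1,4)
Step 10: enter (1,4), '.' pass, move right to (1,5)
Step 11: enter (1,5), '.' pass, move right to (1,6)
Step 12: enter (1,6), '.' pass, move right to (1,7)
Step 13: enter (1,7), '.' pass, move right to (1,8)
Step 14: at (1,8) — EXIT via right edge, pos 1
Distinct cells visited: 14 (path length 14)

Answer: 14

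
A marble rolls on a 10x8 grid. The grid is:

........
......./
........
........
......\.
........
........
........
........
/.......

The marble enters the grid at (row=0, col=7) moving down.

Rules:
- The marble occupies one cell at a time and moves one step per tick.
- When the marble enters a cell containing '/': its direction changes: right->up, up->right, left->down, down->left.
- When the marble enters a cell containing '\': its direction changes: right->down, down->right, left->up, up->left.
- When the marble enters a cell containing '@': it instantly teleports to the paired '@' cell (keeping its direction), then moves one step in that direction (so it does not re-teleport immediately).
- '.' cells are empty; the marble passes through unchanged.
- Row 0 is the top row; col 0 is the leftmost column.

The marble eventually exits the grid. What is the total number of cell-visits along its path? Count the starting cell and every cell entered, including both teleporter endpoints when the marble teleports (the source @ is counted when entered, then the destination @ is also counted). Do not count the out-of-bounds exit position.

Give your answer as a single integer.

Answer: 9

Derivation:
Step 1: enter (0,7), '.' pass, move down to (1,7)
Step 2: enter (1,7), '/' deflects down->left, move left to (1,6)
Step 3: enter (1,6), '.' pass, move left to (1,5)
Step 4: enter (1,5), '.' pass, move left to (1,4)
Step 5: enter (1,4), '.' pass, move left to (1,3)
Step 6: enter (1,3), '.' pass, move left to (1,2)
Step 7: enter (1,2), '.' pass, move left to (1,1)
Step 8: enter (1,1), '.' pass, move left to (1,0)
Step 9: enter (1,0), '.' pass, move left to (1,-1)
Step 10: at (1,-1) — EXIT via left edge, pos 1
Path length (cell visits): 9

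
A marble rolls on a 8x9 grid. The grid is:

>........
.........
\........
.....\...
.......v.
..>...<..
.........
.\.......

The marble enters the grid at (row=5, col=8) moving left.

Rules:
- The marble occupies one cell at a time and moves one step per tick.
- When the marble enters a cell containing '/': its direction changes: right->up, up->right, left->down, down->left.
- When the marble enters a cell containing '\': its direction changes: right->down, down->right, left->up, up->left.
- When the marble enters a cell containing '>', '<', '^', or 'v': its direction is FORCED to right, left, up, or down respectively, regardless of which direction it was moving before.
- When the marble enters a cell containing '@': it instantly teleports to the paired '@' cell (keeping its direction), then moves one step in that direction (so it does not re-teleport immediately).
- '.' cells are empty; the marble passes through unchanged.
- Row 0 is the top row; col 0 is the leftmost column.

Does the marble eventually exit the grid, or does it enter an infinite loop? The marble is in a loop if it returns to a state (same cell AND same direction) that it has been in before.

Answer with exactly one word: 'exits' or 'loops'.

Step 1: enter (5,8), '.' pass, move left to (5,7)
Step 2: enter (5,7), '.' pass, move left to (5,6)
Step 3: enter (5,6), '<' forces left->left, move left to (5,5)
Step 4: enter (5,5), '.' pass, move left to (5,4)
Step 5: enter (5,4), '.' pass, move left to (5,3)
Step 6: enter (5,3), '.' pass, move left to (5,2)
Step 7: enter (5,2), '>' forces left->right, move right to (5,3)
Step 8: enter (5,3), '.' pass, move right to (5,4)
Step 9: enter (5,4), '.' pass, move right to (5,5)
Step 10: enter (5,5), '.' pass, move right to (5,6)
Step 11: enter (5,6), '<' forces right->left, move left to (5,5)
Step 12: at (5,5) dir=left — LOOP DETECTED (seen before)

Answer: loops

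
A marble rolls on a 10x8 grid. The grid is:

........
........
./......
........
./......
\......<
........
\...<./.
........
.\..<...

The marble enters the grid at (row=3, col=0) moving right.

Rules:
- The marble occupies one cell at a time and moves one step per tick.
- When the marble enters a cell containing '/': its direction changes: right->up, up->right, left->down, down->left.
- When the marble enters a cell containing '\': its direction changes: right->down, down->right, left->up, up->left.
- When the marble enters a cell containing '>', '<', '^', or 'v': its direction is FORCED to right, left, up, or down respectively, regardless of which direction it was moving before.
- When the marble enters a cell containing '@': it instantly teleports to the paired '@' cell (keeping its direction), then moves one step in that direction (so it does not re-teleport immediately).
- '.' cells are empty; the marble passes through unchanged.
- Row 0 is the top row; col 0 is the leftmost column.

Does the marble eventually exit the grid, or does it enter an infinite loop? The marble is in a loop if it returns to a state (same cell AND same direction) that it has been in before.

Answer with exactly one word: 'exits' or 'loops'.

Step 1: enter (3,0), '.' pass, move right to (3,1)
Step 2: enter (3,1), '.' pass, move right to (3,2)
Step 3: enter (3,2), '.' pass, move right to (3,3)
Step 4: enter (3,3), '.' pass, move right to (3,4)
Step 5: enter (3,4), '.' pass, move right to (3,5)
Step 6: enter (3,5), '.' pass, move right to (3,6)
Step 7: enter (3,6), '.' pass, move right to (3,7)
Step 8: enter (3,7), '.' pass, move right to (3,8)
Step 9: at (3,8) — EXIT via right edge, pos 3

Answer: exits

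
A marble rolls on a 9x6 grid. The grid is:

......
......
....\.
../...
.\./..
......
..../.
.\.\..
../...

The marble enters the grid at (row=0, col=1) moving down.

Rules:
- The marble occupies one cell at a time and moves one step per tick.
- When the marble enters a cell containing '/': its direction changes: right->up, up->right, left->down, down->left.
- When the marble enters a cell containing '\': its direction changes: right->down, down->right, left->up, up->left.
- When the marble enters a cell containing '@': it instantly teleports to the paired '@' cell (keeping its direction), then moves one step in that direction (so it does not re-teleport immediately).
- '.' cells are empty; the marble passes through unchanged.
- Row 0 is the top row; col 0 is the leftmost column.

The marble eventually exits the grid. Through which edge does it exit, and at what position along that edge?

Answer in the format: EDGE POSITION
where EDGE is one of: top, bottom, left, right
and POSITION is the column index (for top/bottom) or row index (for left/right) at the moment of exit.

Step 1: enter (0,1), '.' pass, move down to (1,1)
Step 2: enter (1,1), '.' pass, move down to (2,1)
Step 3: enter (2,1), '.' pass, move down to (3,1)
Step 4: enter (3,1), '.' pass, move down to (4,1)
Step 5: enter (4,1), '\' deflects down->right, move right to (4,2)
Step 6: enter (4,2), '.' pass, move right to (4,3)
Step 7: enter (4,3), '/' deflects right->up, move up to (3,3)
Step 8: enter (3,3), '.' pass, move up to (2,3)
Step 9: enter (2,3), '.' pass, move up to (1,3)
Step 10: enter (1,3), '.' pass, move up to (0,3)
Step 11: enter (0,3), '.' pass, move up to (-1,3)
Step 12: at (-1,3) — EXIT via top edge, pos 3

Answer: top 3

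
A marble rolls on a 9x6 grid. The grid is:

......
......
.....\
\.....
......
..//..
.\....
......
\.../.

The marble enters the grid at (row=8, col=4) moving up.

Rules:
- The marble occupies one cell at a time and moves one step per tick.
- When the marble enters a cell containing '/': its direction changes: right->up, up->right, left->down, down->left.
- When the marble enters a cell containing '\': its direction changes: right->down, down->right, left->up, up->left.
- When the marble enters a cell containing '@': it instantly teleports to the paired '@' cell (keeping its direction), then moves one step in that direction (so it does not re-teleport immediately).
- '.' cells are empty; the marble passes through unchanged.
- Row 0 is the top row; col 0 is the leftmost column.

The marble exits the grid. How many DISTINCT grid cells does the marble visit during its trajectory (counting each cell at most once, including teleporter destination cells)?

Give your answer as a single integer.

Step 1: enter (8,4), '/' deflects up->right, move right to (8,5)
Step 2: enter (8,5), '.' pass, move right to (8,6)
Step 3: at (8,6) — EXIT via right edge, pos 8
Distinct cells visited: 2 (path length 2)

Answer: 2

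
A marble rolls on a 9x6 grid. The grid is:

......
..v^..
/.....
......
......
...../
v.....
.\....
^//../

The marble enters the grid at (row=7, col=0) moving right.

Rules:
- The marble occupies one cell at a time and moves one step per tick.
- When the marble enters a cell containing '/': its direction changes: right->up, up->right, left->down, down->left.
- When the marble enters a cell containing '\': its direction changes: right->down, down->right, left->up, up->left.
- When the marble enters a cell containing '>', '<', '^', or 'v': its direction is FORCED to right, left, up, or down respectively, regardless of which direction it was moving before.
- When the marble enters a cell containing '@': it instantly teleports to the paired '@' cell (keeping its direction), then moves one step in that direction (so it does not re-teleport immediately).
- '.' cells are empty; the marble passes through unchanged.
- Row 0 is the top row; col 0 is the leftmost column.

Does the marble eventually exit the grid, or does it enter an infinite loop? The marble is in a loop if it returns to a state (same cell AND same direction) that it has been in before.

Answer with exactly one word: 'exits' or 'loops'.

Answer: loops

Derivation:
Step 1: enter (7,0), '.' pass, move right to (7,1)
Step 2: enter (7,1), '\' deflects right->down, move down to (8,1)
Step 3: enter (8,1), '/' deflects down->left, move left to (8,0)
Step 4: enter (8,0), '^' forces left->up, move up to (7,0)
Step 5: enter (7,0), '.' pass, move up to (6,0)
Step 6: enter (6,0), 'v' forces up->down, move down to (7,0)
Step 7: enter (7,0), '.' pass, move down to (8,0)
Step 8: enter (8,0), '^' forces down->up, move up to (7,0)
Step 9: at (7,0) dir=up — LOOP DETECTED (seen before)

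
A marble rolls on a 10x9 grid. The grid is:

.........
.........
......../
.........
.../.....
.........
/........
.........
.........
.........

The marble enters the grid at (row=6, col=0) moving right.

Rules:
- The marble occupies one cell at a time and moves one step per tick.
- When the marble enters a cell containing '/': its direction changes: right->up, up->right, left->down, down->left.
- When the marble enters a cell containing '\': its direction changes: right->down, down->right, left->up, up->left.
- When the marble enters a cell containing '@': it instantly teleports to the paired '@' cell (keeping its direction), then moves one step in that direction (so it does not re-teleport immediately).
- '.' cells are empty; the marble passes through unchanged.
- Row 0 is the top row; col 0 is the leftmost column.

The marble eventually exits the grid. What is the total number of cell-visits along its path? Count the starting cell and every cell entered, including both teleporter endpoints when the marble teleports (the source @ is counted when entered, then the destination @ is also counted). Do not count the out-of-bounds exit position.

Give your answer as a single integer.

Answer: 7

Derivation:
Step 1: enter (6,0), '/' deflects right->up, move up to (5,0)
Step 2: enter (5,0), '.' pass, move up to (4,0)
Step 3: enter (4,0), '.' pass, move up to (3,0)
Step 4: enter (3,0), '.' pass, move up to (2,0)
Step 5: enter (2,0), '.' pass, move up to (1,0)
Step 6: enter (1,0), '.' pass, move up to (0,0)
Step 7: enter (0,0), '.' pass, move up to (-1,0)
Step 8: at (-1,0) — EXIT via top edge, pos 0
Path length (cell visits): 7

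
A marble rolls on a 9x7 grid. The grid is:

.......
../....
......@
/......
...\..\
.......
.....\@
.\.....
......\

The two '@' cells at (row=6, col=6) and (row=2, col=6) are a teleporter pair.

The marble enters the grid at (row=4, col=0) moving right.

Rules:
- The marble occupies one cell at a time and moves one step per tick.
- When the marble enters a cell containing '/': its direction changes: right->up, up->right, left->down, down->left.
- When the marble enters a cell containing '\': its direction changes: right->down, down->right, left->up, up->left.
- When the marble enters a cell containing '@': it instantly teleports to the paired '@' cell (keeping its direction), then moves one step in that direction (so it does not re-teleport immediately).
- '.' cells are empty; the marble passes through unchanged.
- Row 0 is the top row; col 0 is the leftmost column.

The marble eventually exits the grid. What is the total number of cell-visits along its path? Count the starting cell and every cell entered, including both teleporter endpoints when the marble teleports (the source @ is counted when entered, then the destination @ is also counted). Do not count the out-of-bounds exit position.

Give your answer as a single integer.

Answer: 8

Derivation:
Step 1: enter (4,0), '.' pass, move right to (4,1)
Step 2: enter (4,1), '.' pass, move right to (4,2)
Step 3: enter (4,2), '.' pass, move right to (4,3)
Step 4: enter (4,3), '\' deflects right->down, move down to (5,3)
Step 5: enter (5,3), '.' pass, move down to (6,3)
Step 6: enter (6,3), '.' pass, move down to (7,3)
Step 7: enter (7,3), '.' pass, move down to (8,3)
Step 8: enter (8,3), '.' pass, move down to (9,3)
Step 9: at (9,3) — EXIT via bottom edge, pos 3
Path length (cell visits): 8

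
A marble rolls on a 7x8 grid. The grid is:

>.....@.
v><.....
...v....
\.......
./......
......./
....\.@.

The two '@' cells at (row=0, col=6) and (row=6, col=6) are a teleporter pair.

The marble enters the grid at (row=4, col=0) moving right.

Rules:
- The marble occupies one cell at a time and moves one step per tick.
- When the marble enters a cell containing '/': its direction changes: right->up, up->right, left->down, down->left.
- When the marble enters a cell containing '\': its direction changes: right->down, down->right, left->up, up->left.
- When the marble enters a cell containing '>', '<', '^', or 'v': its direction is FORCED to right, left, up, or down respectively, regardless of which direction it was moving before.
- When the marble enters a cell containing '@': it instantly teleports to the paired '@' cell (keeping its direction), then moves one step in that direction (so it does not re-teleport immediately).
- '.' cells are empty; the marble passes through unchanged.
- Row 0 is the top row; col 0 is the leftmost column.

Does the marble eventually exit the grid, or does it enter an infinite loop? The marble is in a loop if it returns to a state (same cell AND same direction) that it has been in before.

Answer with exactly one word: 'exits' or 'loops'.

Step 1: enter (4,0), '.' pass, move right to (4,1)
Step 2: enter (4,1), '/' deflects right->up, move up to (3,1)
Step 3: enter (3,1), '.' pass, move up to (2,1)
Step 4: enter (2,1), '.' pass, move up to (1,1)
Step 5: enter (1,1), '>' forces up->right, move right to (1,2)
Step 6: enter (1,2), '<' forces right->left, move left to (1,1)
Step 7: enter (1,1), '>' forces left->right, move right to (1,2)
Step 8: at (1,2) dir=right — LOOP DETECTED (seen before)

Answer: loops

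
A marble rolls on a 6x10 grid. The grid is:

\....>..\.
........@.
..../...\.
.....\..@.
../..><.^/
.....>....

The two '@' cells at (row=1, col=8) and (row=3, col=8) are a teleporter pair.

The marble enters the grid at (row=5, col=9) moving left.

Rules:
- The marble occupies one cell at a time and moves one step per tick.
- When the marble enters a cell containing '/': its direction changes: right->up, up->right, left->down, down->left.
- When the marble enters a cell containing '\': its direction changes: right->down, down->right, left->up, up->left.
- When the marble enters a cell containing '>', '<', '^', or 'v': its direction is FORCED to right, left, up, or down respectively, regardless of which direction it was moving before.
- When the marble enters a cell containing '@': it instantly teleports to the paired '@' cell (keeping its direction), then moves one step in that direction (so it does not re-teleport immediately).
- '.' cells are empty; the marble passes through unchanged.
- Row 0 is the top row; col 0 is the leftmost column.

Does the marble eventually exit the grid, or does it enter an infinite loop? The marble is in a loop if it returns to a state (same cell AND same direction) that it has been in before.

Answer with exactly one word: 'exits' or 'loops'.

Step 1: enter (5,9), '.' pass, move left to (5,8)
Step 2: enter (5,8), '.' pass, move left to (5,7)
Step 3: enter (5,7), '.' pass, move left to (5,6)
Step 4: enter (5,6), '.' pass, move left to (5,5)
Step 5: enter (5,5), '>' forces left->right, move right to (5,6)
Step 6: enter (5,6), '.' pass, move right to (5,7)
Step 7: enter (5,7), '.' pass, move right to (5,8)
Step 8: enter (5,8), '.' pass, move right to (5,9)
Step 9: enter (5,9), '.' pass, move right to (5,10)
Step 10: at (5,10) — EXIT via right edge, pos 5

Answer: exits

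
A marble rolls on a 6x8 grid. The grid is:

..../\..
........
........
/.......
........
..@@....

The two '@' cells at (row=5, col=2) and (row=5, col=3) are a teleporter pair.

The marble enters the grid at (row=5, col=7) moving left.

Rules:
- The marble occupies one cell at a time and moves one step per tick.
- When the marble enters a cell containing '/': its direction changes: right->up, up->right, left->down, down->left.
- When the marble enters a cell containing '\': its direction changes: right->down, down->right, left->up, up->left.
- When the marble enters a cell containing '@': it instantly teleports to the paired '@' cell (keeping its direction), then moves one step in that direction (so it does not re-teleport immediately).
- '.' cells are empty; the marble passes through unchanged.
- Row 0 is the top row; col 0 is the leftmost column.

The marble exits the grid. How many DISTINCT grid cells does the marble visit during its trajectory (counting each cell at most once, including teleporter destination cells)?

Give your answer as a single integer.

Answer: 8

Derivation:
Step 1: enter (5,7), '.' pass, move left to (5,6)
Step 2: enter (5,6), '.' pass, move left to (5,5)
Step 3: enter (5,5), '.' pass, move left to (5,4)
Step 4: enter (5,4), '.' pass, move left to (5,3)
Step 5: enter (5,3), '@' teleport (5,3)->(5,2), also enter (5,2), move left to (5,1)
Step 6: enter (5,1), '.' pass, move left to (5,0)
Step 7: enter (5,0), '.' pass, move left to (5,-1)
Step 8: at (5,-1) — EXIT via left edge, pos 5
Distinct cells visited: 8 (path length 8)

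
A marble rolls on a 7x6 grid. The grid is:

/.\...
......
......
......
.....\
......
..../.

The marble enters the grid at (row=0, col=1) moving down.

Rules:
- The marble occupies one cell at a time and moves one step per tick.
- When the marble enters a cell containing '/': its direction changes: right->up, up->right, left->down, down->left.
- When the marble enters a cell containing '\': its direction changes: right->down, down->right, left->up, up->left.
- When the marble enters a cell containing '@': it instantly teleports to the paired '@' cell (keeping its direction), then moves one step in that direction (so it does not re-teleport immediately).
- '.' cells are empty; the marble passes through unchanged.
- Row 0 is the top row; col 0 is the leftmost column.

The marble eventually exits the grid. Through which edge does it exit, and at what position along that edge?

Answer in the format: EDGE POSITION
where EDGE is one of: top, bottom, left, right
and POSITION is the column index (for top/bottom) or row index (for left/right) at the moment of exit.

Step 1: enter (0,1), '.' pass, move down to (1,1)
Step 2: enter (1,1), '.' pass, move down to (2,1)
Step 3: enter (2,1), '.' pass, move down to (3,1)
Step 4: enter (3,1), '.' pass, move down to (4,1)
Step 5: enter (4,1), '.' pass, move down to (5,1)
Step 6: enter (5,1), '.' pass, move down to (6,1)
Step 7: enter (6,1), '.' pass, move down to (7,1)
Step 8: at (7,1) — EXIT via bottom edge, pos 1

Answer: bottom 1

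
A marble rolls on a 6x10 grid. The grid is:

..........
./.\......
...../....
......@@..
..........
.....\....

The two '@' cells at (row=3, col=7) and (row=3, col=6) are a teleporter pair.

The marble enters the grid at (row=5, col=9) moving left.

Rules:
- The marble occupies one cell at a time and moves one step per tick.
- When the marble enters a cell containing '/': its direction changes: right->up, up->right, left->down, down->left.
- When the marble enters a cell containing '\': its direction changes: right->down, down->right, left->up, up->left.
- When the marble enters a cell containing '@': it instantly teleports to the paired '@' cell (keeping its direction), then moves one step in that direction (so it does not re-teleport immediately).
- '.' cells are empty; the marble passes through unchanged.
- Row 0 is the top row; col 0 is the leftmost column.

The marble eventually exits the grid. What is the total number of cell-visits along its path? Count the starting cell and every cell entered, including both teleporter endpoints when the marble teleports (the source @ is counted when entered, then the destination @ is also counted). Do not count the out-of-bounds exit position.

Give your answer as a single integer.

Answer: 12

Derivation:
Step 1: enter (5,9), '.' pass, move left to (5,8)
Step 2: enter (5,8), '.' pass, move left to (5,7)
Step 3: enter (5,7), '.' pass, move left to (5,6)
Step 4: enter (5,6), '.' pass, move left to (5,5)
Step 5: enter (5,5), '\' deflects left->up, move up to (4,5)
Step 6: enter (4,5), '.' pass, move up to (3,5)
Step 7: enter (3,5), '.' pass, move up to (2,5)
Step 8: enter (2,5), '/' deflects up->right, move right to (2,6)
Step 9: enter (2,6), '.' pass, move right to (2,7)
Step 10: enter (2,7), '.' pass, move right to (2,8)
Step 11: enter (2,8), '.' pass, move right to (2,9)
Step 12: enter (2,9), '.' pass, move right to (2,10)
Step 13: at (2,10) — EXIT via right edge, pos 2
Path length (cell visits): 12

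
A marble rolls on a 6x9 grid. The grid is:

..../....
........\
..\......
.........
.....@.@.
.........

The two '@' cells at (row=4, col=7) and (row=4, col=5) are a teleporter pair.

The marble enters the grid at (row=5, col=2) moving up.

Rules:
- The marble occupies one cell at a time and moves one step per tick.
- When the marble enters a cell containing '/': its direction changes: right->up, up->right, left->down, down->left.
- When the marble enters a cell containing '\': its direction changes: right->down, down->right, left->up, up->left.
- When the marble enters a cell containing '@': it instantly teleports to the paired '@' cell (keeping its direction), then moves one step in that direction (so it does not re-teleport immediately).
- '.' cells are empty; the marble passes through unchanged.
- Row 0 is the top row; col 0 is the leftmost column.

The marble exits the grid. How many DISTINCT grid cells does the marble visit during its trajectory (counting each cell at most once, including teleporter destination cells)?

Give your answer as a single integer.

Answer: 6

Derivation:
Step 1: enter (5,2), '.' pass, move up to (4,2)
Step 2: enter (4,2), '.' pass, move up to (3,2)
Step 3: enter (3,2), '.' pass, move up to (2,2)
Step 4: enter (2,2), '\' deflects up->left, move left to (2,1)
Step 5: enter (2,1), '.' pass, move left to (2,0)
Step 6: enter (2,0), '.' pass, move left to (2,-1)
Step 7: at (2,-1) — EXIT via left edge, pos 2
Distinct cells visited: 6 (path length 6)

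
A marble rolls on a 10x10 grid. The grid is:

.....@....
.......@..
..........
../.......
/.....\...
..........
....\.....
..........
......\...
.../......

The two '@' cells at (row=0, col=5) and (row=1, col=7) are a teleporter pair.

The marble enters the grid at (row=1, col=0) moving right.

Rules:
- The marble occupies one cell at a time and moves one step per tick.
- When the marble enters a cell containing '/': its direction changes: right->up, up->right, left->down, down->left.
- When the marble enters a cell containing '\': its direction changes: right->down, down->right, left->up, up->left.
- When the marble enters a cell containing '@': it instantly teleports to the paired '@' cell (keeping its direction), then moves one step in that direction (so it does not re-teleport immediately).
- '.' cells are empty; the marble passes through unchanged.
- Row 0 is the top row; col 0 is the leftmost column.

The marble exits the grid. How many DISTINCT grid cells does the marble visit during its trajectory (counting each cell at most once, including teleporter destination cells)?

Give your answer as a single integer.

Answer: 13

Derivation:
Step 1: enter (1,0), '.' pass, move right to (1,1)
Step 2: enter (1,1), '.' pass, move right to (1,2)
Step 3: enter (1,2), '.' pass, move right to (1,3)
Step 4: enter (1,3), '.' pass, move right to (1,4)
Step 5: enter (1,4), '.' pass, move right to (1,5)
Step 6: enter (1,5), '.' pass, move right to (1,6)
Step 7: enter (1,6), '.' pass, move right to (1,7)
Step 8: enter (1,7), '@' teleport (1,7)->(0,5), also enter (0,5), move right to (0,6)
Step 9: enter (0,6), '.' pass, move right to (0,7)
Step 10: enter (0,7), '.' pass, move right to (0,8)
Step 11: enter (0,8), '.' pass, move right to (0,9)
Step 12: enter (0,9), '.' pass, move right to (0,10)
Step 13: at (0,10) — EXIT via right edge, pos 0
Distinct cells visited: 13 (path length 13)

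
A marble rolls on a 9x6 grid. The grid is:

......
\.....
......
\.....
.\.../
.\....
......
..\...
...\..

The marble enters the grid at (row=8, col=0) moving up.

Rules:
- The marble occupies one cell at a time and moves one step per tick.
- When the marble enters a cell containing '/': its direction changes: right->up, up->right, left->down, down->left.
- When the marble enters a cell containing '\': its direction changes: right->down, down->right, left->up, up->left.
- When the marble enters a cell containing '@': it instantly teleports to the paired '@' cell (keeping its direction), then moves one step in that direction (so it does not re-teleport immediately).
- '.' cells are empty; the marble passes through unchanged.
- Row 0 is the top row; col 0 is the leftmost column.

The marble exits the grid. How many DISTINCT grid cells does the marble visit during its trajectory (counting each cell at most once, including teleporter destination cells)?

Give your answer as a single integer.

Step 1: enter (8,0), '.' pass, move up to (7,0)
Step 2: enter (7,0), '.' pass, move up to (6,0)
Step 3: enter (6,0), '.' pass, move up to (5,0)
Step 4: enter (5,0), '.' pass, move up to (4,0)
Step 5: enter (4,0), '.' pass, move up to (3,0)
Step 6: enter (3,0), '\' deflects up->left, move left to (3,-1)
Step 7: at (3,-1) — EXIT via left edge, pos 3
Distinct cells visited: 6 (path length 6)

Answer: 6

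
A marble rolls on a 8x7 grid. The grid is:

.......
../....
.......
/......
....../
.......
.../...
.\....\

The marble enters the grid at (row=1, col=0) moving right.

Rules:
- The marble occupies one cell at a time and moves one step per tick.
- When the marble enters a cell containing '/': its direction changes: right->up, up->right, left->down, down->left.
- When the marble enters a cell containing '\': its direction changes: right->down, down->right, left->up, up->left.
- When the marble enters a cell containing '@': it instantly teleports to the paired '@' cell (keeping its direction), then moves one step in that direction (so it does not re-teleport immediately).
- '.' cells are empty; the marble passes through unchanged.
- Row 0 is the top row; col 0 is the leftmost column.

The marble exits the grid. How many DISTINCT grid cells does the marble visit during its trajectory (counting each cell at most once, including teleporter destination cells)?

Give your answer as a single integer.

Step 1: enter (1,0), '.' pass, move right to (1,1)
Step 2: enter (1,1), '.' pass, move right to (1,2)
Step 3: enter (1,2), '/' deflects right->up, move up to (0,2)
Step 4: enter (0,2), '.' pass, move up to (-1,2)
Step 5: at (-1,2) — EXIT via top edge, pos 2
Distinct cells visited: 4 (path length 4)

Answer: 4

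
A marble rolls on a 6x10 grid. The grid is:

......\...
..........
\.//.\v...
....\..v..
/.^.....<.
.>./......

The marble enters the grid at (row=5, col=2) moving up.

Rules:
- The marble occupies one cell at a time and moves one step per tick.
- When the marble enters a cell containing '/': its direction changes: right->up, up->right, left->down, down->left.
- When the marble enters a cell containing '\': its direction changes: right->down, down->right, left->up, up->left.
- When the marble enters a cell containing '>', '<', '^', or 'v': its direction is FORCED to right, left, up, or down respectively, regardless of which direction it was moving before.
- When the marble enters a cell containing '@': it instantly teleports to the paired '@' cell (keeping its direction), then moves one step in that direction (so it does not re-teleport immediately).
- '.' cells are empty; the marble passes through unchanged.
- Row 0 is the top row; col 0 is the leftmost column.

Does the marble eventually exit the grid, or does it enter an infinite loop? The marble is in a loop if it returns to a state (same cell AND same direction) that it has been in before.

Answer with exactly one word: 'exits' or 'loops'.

Step 1: enter (5,2), '.' pass, move up to (4,2)
Step 2: enter (4,2), '^' forces up->up, move up to (3,2)
Step 3: enter (3,2), '.' pass, move up to (2,2)
Step 4: enter (2,2), '/' deflects up->right, move right to (2,3)
Step 5: enter (2,3), '/' deflects right->up, move up to (1,3)
Step 6: enter (1,3), '.' pass, move up to (0,3)
Step 7: enter (0,3), '.' pass, move up to (-1,3)
Step 8: at (-1,3) — EXIT via top edge, pos 3

Answer: exits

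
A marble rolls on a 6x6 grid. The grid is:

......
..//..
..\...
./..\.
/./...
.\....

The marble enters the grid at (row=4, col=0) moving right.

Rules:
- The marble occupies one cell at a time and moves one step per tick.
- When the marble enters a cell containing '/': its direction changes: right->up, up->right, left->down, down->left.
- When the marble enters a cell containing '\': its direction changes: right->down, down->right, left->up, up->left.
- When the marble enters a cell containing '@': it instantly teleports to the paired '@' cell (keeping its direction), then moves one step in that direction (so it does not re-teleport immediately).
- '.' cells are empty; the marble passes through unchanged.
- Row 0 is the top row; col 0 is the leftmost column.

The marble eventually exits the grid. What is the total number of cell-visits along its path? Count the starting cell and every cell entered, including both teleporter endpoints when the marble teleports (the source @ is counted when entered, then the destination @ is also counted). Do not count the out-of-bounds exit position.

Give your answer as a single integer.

Answer: 5

Derivation:
Step 1: enter (4,0), '/' deflects right->up, move up to (3,0)
Step 2: enter (3,0), '.' pass, move up to (2,0)
Step 3: enter (2,0), '.' pass, move up to (1,0)
Step 4: enter (1,0), '.' pass, move up to (0,0)
Step 5: enter (0,0), '.' pass, move up to (-1,0)
Step 6: at (-1,0) — EXIT via top edge, pos 0
Path length (cell visits): 5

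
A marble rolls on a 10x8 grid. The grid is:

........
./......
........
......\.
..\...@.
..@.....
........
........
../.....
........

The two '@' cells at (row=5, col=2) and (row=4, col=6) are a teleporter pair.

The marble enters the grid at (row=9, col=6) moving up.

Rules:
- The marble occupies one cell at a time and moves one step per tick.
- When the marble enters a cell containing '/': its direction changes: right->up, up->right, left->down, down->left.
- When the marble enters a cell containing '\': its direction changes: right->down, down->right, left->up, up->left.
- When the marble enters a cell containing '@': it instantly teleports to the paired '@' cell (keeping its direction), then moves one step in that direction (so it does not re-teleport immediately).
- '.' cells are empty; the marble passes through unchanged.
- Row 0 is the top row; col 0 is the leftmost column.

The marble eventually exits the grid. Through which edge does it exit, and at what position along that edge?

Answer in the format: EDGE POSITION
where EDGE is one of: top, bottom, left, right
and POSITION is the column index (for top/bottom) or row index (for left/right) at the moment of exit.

Answer: left 4

Derivation:
Step 1: enter (9,6), '.' pass, move up to (8,6)
Step 2: enter (8,6), '.' pass, move up to (7,6)
Step 3: enter (7,6), '.' pass, move up to (6,6)
Step 4: enter (6,6), '.' pass, move up to (5,6)
Step 5: enter (5,6), '.' pass, move up to (4,6)
Step 6: enter (4,6), '@' teleport (4,6)->(5,2), also enter (5,2), move up to (4,2)
Step 7: enter (4,2), '\' deflects up->left, move left to (4,1)
Step 8: enter (4,1), '.' pass, move left to (4,0)
Step 9: enter (4,0), '.' pass, move left to (4,-1)
Step 10: at (4,-1) — EXIT via left edge, pos 4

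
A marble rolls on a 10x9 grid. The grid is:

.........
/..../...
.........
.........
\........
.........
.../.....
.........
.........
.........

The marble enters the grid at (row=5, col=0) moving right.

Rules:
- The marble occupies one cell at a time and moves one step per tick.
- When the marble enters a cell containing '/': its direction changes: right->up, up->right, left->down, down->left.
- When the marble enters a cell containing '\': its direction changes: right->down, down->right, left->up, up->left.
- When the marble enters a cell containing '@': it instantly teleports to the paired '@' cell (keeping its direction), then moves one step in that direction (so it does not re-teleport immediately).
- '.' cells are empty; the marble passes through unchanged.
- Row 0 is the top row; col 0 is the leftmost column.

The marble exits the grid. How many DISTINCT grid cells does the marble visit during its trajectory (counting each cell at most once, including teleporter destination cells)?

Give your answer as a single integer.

Answer: 9

Derivation:
Step 1: enter (5,0), '.' pass, move right to (5,1)
Step 2: enter (5,1), '.' pass, move right to (5,2)
Step 3: enter (5,2), '.' pass, move right to (5,3)
Step 4: enter (5,3), '.' pass, move right to (5,4)
Step 5: enter (5,4), '.' pass, move right to (5,5)
Step 6: enter (5,5), '.' pass, move right to (5,6)
Step 7: enter (5,6), '.' pass, move right to (5,7)
Step 8: enter (5,7), '.' pass, move right to (5,8)
Step 9: enter (5,8), '.' pass, move right to (5,9)
Step 10: at (5,9) — EXIT via right edge, pos 5
Distinct cells visited: 9 (path length 9)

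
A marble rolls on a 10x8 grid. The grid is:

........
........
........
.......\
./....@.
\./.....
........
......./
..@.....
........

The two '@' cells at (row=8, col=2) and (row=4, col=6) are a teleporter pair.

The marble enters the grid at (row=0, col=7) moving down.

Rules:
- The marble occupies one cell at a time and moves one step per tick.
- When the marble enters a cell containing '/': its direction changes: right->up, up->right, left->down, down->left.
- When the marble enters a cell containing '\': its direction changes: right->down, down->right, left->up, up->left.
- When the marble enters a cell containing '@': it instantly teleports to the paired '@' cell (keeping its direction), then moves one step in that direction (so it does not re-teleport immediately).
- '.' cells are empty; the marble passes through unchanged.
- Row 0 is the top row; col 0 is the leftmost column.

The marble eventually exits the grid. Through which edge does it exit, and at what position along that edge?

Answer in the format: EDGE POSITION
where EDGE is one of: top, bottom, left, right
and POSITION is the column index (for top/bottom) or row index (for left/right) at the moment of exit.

Step 1: enter (0,7), '.' pass, move down to (1,7)
Step 2: enter (1,7), '.' pass, move down to (2,7)
Step 3: enter (2,7), '.' pass, move down to (3,7)
Step 4: enter (3,7), '\' deflects down->right, move right to (3,8)
Step 5: at (3,8) — EXIT via right edge, pos 3

Answer: right 3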